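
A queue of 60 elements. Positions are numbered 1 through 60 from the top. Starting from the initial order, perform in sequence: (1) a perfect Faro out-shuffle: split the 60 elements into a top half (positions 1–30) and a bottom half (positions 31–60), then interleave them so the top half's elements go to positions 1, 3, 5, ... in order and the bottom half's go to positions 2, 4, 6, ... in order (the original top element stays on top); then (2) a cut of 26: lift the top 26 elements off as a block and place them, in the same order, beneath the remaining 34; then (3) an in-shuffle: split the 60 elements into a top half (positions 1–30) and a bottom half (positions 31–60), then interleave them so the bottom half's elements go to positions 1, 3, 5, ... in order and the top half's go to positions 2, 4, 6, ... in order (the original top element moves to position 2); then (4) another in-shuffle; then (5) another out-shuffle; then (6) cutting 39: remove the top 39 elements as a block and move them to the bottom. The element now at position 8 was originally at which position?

Undo the operations in reverse order, starting from position 8:
  undo op 6 (cut 39): 8 ← 47
  undo op 5 (out-shuffle, from top half): 47 ← 24
  undo op 4 (in-shuffle, from top half): 24 ← 12
  undo op 3 (in-shuffle, from top half): 12 ← 6
  undo op 2 (cut 26): 6 ← 32
  undo op 1 (out-shuffle, from bottom half): 32 ← 46
So the element at position 8 came from original position 46.

46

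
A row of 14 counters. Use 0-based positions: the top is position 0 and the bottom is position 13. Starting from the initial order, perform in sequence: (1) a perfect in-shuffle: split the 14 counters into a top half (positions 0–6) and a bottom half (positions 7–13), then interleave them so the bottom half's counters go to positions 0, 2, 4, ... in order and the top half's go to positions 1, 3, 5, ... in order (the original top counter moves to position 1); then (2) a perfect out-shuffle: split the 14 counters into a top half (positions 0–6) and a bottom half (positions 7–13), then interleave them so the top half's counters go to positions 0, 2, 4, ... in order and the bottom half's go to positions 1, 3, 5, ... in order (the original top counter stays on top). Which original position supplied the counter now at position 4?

8

Undo the operations in reverse order, starting from position 4:
  undo op 2 (out-shuffle, from top half): 4 ← 2
  undo op 1 (in-shuffle, from bottom half): 2 ← 8
So the counter at position 4 came from original position 8.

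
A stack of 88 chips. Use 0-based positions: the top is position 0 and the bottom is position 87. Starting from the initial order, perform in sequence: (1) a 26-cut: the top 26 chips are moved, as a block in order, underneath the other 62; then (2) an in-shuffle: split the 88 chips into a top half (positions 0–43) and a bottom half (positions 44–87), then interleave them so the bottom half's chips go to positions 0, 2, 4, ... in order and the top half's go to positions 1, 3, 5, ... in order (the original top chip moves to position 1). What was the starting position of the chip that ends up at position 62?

Undo the operations in reverse order, starting from position 62:
  undo op 2 (in-shuffle, from bottom half): 62 ← 75
  undo op 1 (cut 26): 75 ← 13
So the chip at position 62 came from original position 13.

13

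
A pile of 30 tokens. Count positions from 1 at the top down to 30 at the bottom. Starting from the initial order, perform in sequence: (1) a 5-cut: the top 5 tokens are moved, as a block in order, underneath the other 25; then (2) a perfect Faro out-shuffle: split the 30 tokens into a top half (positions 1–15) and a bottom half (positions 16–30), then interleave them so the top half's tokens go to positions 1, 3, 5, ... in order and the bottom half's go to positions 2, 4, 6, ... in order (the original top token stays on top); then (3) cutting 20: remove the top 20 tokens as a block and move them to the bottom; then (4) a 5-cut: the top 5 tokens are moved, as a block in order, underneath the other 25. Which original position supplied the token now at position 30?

Undo the operations in reverse order, starting from position 30:
  undo op 4 (cut 5): 30 ← 5
  undo op 3 (cut 20): 5 ← 25
  undo op 2 (out-shuffle, from top half): 25 ← 13
  undo op 1 (cut 5): 13 ← 18
So the token at position 30 came from original position 18.

18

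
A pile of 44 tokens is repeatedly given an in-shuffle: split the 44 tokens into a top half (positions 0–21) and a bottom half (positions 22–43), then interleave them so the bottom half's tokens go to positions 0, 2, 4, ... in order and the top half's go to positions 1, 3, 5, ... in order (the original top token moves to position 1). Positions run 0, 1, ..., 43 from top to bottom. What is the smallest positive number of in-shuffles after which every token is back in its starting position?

12

The in-shuffle permutes the 44 positions with cycle lengths [2, 4, 4, 4, 6, 12, 12].
Every token is home exactly when every cycle has completed a whole number of laps, i.e. after lcm(2, 4, 6, 12) = 12 in-shuffles.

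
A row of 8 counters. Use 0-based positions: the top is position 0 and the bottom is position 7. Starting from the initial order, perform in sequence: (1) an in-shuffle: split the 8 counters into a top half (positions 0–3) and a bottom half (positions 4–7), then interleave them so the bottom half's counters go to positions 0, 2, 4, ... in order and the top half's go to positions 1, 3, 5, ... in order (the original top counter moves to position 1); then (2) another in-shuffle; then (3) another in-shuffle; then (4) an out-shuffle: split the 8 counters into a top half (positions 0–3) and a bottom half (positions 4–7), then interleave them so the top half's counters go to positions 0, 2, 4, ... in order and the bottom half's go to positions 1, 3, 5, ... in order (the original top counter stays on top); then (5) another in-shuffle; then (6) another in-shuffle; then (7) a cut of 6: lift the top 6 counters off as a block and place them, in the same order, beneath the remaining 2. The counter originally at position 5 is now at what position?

3

Track the counter from position 5 forward through each operation:
  after op 1 (in-shuffle): 5 → 2
  after op 2 (in-shuffle): 2 → 5
  after op 3 (in-shuffle): 5 → 2
  after op 4 (out-shuffle): 2 → 4
  after op 5 (in-shuffle): 4 → 0
  after op 6 (in-shuffle): 0 → 1
  after op 7 (cut 6): 1 → 3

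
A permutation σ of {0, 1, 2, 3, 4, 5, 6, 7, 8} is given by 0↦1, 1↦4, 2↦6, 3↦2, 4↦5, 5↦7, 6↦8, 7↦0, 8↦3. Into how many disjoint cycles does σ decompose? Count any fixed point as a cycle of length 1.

Cycle decomposition: (0 1 4 5 7) (2 6 8 3).
2 cycles.

2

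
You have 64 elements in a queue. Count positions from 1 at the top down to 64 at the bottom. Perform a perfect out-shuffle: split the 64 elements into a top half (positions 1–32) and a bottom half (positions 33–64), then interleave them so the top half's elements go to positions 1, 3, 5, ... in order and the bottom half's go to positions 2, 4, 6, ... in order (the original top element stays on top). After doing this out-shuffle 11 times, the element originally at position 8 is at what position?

36

Track the element's position through each out-shuffle:
8 → 15 → 29 → 57 → 50 → 36 → 8 → 15 → 29 → 57 → 50 → 36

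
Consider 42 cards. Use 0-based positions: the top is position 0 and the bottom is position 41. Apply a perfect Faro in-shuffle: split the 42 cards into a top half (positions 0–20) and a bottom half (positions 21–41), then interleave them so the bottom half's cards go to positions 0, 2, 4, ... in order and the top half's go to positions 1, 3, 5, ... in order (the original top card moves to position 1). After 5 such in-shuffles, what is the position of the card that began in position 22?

Track the card's position through each in-shuffle:
22 → 2 → 5 → 11 → 23 → 4

4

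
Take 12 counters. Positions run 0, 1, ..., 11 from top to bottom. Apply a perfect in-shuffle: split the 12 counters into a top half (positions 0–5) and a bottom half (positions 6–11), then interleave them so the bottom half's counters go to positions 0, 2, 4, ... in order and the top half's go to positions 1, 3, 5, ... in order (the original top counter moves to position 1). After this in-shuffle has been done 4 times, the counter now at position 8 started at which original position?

2

Work backwards from position 8, undoing one in-shuffle at a time:
8 ← 10 ← 11 ← 5 ← 2
So the counter now at position 8 started at position 2.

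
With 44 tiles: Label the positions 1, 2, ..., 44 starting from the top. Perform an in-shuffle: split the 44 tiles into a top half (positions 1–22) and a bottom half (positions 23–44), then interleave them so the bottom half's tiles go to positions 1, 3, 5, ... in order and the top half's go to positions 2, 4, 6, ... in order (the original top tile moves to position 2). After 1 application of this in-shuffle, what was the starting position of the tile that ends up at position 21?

Work backwards from position 21, undoing one in-shuffle at a time:
21 ← 33
So the tile now at position 21 started at position 33.

33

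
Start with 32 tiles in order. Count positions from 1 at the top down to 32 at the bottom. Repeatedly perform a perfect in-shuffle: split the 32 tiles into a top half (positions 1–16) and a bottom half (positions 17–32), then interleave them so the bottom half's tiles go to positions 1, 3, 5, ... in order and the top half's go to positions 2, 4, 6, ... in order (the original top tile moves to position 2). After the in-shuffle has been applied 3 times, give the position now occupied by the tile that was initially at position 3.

24

Track the tile's position through each in-shuffle:
3 → 6 → 12 → 24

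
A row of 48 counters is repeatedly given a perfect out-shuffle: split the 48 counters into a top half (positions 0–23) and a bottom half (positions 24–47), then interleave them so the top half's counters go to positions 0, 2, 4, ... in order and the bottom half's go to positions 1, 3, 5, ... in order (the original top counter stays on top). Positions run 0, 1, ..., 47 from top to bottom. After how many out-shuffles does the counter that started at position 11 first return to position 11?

Follow position 11 under repeated out-shuffles:
11 → 22 → 44 → 41 → 35 → 23 → 46 → 45 → ... → 11 (length 23)
It first returns after 23 out-shuffles.

23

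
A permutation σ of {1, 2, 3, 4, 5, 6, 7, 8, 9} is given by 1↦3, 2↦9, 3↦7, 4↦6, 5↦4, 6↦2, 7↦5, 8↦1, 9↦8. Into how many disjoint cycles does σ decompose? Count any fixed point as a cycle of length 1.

Cycle decomposition: (1 3 7 5 4 6 2 9 8).
1 cycle.

1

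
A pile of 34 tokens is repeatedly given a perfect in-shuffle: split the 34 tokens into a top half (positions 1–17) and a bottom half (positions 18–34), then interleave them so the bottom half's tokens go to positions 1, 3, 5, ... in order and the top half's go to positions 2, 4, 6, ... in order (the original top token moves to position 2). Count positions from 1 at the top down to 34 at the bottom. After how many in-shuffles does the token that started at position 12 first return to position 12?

Follow position 12 under repeated in-shuffles:
12 → 24 → 13 → 26 → 17 → 34 → 33 → 31 → 27 → 19 → 3 → 6 → 12
It first returns after 12 in-shuffles.

12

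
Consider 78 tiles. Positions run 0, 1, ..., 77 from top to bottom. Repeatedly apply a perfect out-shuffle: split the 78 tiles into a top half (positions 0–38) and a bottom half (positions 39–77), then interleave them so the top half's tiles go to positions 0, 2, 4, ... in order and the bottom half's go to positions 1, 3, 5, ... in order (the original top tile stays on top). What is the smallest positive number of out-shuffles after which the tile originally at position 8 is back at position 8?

Follow position 8 under repeated out-shuffles:
8 → 16 → 32 → 64 → 51 → 25 → 50 → 23 → ... → 8 (length 30)
It first returns after 30 out-shuffles.

30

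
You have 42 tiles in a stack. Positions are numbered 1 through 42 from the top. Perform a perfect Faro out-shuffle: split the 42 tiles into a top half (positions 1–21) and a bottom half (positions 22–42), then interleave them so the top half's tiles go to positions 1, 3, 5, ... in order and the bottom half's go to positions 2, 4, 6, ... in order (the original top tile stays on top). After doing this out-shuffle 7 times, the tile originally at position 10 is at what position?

Track the tile's position through each out-shuffle:
10 → 19 → 37 → 32 → 22 → 2 → 3 → 5

5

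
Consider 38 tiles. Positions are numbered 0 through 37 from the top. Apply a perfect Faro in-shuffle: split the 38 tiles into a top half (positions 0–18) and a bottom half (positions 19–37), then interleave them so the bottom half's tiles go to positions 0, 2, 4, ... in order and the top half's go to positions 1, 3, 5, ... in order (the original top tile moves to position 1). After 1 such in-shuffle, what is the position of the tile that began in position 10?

21

Track the tile's position through each in-shuffle:
10 → 21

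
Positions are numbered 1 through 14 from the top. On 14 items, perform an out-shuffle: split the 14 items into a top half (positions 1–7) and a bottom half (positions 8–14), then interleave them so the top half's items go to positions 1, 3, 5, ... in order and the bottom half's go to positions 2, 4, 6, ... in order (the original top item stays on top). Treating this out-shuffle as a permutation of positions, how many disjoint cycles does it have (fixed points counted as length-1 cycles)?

3

Trace each unvisited position around until it returns:
(1) (2 3 5 9 4 7 ... len 12) (14)
3 cycles in total.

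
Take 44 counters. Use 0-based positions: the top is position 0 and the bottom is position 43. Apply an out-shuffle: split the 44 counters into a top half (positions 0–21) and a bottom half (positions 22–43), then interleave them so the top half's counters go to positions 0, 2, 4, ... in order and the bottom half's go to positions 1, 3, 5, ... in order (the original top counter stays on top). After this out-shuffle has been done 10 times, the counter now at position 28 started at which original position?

18

Work backwards from position 28, undoing one out-shuffle at a time:
28 ← 14 ← 7 ← 25 ← 34 ← 17 ← 30 ← 15 ← 29 ← 36 ← 18
So the counter now at position 28 started at position 18.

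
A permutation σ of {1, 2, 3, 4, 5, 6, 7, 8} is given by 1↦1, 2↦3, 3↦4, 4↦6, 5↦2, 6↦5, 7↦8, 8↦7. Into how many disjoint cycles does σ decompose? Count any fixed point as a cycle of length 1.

Cycle decomposition: (1) (2 3 4 6 5) (7 8).
3 cycles.

3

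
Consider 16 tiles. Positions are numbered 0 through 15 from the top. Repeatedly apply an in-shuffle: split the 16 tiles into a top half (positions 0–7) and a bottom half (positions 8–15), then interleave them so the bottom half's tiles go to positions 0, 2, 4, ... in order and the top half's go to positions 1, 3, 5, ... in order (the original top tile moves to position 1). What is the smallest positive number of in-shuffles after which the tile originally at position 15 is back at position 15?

8

Follow position 15 under repeated in-shuffles:
15 → 14 → 12 → 8 → 0 → 1 → 3 → 7 → 15
It first returns after 8 in-shuffles.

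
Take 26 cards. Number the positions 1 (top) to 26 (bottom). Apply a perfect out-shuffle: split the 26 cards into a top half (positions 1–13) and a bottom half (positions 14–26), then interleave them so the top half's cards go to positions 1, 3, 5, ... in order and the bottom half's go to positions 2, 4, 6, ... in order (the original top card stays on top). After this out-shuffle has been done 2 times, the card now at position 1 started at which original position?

Work backwards from position 1, undoing one out-shuffle at a time:
1 ← 1 ← 1
So the card now at position 1 started at position 1.

1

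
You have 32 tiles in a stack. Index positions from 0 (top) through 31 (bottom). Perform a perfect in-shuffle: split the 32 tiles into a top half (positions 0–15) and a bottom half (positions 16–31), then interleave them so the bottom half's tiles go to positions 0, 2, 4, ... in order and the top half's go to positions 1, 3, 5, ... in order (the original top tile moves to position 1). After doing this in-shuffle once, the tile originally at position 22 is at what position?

Track the tile's position through each in-shuffle:
22 → 12

12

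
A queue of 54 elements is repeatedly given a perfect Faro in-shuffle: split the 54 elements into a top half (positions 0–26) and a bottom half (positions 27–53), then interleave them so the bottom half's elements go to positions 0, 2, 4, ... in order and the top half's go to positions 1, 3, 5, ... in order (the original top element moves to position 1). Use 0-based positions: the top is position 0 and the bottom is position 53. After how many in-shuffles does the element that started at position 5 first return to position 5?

Follow position 5 under repeated in-shuffles:
5 → 11 → 23 → 47 → 40 → 26 → 53 → 52 → 50 → 46 → 38 → 22 → 45 → 36 → 18 → 37 → 20 → 41 → 28 → 2 → 5
It first returns after 20 in-shuffles.

20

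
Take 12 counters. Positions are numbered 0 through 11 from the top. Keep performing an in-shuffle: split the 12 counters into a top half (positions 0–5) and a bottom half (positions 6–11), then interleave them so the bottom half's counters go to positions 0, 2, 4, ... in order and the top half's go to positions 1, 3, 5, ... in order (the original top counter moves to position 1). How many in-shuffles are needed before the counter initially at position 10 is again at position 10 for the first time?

Follow position 10 under repeated in-shuffles:
10 → 8 → 4 → 9 → 6 → 0 → 1 → 3 → 7 → 2 → 5 → 11 → 10
It first returns after 12 in-shuffles.

12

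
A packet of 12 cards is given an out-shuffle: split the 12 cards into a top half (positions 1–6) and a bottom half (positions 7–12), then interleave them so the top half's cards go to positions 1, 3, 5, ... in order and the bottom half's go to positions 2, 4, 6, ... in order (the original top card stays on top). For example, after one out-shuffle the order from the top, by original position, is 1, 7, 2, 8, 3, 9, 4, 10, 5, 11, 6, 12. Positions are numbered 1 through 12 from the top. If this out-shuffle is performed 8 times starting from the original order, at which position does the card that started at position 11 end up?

Track the card's position through each out-shuffle:
11 → 10 → 8 → 4 → 7 → 2 → 3 → 5 → 9

9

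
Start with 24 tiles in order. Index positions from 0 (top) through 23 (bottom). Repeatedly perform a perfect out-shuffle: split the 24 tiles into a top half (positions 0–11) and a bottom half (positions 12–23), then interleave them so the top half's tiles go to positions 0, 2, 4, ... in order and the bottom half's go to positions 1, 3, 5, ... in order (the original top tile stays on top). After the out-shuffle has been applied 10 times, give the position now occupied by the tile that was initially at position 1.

Track the tile's position through each out-shuffle:
1 → 2 → 4 → 8 → 16 → 9 → 18 → 13 → 3 → 6 → 12

12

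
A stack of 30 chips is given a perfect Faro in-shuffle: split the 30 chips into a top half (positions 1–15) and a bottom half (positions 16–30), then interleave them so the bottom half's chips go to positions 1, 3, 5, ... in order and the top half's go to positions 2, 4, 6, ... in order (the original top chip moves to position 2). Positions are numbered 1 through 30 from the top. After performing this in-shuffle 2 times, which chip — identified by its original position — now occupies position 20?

5

Work backwards from position 20, undoing one in-shuffle at a time:
20 ← 10 ← 5
So the chip now at position 20 started at position 5.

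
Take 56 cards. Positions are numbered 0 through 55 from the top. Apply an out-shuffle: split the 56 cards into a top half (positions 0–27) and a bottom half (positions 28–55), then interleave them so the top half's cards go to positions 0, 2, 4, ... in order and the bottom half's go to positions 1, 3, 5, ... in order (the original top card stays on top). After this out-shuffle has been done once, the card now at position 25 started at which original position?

Work backwards from position 25, undoing one out-shuffle at a time:
25 ← 40
So the card now at position 25 started at position 40.

40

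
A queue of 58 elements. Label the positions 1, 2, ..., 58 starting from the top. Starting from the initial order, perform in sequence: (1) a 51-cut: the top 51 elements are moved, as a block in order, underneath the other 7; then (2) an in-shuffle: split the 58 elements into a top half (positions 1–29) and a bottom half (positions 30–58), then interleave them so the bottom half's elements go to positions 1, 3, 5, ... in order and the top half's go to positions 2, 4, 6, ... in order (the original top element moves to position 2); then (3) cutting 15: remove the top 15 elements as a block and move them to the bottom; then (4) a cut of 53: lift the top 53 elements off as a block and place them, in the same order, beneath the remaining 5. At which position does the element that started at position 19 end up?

Track the element from position 19 forward through each operation:
  after op 1 (cut 51): 19 → 26
  after op 2 (in-shuffle): 26 → 52
  after op 3 (cut 15): 52 → 37
  after op 4 (cut 53): 37 → 42

42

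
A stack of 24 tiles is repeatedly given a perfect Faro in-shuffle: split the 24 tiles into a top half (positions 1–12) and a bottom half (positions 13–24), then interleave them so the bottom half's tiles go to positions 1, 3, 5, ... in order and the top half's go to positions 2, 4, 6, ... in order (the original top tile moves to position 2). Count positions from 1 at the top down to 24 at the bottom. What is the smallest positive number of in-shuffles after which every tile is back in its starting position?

The in-shuffle permutes the 24 positions with cycle lengths [4, 20].
Every tile is home exactly when every cycle has completed a whole number of laps, i.e. after lcm(4, 20) = 20 in-shuffles.

20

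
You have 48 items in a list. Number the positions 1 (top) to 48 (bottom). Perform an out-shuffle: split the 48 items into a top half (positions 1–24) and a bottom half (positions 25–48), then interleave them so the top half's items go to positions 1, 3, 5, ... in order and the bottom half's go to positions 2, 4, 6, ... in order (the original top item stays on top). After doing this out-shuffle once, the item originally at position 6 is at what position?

Track the item's position through each out-shuffle:
6 → 11

11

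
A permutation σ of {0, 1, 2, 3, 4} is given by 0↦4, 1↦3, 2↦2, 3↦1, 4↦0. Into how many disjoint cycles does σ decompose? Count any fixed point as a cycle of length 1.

3

Cycle decomposition: (0 4) (1 3) (2).
3 cycles.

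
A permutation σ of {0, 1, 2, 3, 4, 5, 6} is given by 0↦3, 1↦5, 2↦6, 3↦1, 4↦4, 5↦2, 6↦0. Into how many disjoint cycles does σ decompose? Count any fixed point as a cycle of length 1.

Cycle decomposition: (0 3 1 5 2 6) (4).
2 cycles.

2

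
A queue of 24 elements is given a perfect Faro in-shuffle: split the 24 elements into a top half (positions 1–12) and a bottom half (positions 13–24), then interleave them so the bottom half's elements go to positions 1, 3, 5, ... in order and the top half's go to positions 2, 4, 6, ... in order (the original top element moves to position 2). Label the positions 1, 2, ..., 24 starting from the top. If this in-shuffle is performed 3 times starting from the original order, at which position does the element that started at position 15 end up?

20

Track the element's position through each in-shuffle:
15 → 5 → 10 → 20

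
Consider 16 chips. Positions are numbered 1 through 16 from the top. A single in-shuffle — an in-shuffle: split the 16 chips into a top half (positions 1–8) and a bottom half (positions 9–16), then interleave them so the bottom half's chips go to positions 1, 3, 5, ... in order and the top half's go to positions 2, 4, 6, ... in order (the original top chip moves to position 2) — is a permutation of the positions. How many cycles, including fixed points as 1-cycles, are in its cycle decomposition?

Trace each unvisited position around until it returns:
(1 2 4 8 16 15 13 9) (3 6 12 7 14 11 5 10)
2 cycles in total.

2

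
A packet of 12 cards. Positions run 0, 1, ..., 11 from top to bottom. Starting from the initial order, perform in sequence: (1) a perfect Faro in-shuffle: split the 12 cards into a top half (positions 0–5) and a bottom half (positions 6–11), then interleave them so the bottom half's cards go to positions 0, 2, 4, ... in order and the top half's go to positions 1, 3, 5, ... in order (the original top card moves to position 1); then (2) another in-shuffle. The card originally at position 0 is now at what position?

3

Track the card from position 0 forward through each operation:
  after op 1 (in-shuffle): 0 → 1
  after op 2 (in-shuffle): 1 → 3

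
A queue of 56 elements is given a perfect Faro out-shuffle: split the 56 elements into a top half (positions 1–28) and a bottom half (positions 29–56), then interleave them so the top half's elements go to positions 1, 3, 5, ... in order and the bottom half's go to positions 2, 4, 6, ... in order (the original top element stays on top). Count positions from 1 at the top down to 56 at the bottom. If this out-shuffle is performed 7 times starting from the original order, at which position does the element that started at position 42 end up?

24

Track the element's position through each out-shuffle:
42 → 28 → 55 → 54 → 52 → 48 → 40 → 24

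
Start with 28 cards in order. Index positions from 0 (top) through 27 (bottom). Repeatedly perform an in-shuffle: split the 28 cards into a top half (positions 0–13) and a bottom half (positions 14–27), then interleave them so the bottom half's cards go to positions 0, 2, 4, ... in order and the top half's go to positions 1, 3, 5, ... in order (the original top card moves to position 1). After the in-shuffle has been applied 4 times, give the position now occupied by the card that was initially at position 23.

6

Track the card's position through each in-shuffle:
23 → 18 → 8 → 17 → 6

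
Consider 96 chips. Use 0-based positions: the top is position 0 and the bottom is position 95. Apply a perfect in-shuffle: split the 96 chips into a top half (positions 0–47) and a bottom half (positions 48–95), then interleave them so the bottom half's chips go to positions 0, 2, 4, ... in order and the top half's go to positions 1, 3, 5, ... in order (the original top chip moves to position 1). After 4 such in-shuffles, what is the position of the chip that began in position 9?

62

Track the chip's position through each in-shuffle:
9 → 19 → 39 → 79 → 62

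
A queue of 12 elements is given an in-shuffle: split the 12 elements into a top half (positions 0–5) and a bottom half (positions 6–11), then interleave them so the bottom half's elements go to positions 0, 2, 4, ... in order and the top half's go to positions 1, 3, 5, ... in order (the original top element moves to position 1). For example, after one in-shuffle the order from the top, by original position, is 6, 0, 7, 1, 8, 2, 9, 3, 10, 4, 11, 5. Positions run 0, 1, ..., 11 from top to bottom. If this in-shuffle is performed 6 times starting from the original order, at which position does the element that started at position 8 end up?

Track the element's position through each in-shuffle:
8 → 4 → 9 → 6 → 0 → 1 → 3

3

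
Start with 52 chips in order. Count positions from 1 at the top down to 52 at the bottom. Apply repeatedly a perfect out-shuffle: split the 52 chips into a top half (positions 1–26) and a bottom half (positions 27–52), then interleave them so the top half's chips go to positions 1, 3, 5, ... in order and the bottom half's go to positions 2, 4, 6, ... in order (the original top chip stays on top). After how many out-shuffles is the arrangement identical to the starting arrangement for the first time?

The out-shuffle permutes the 52 positions with cycle lengths [1, 1, 2, 8, 8, 8, 8, 8, 8].
Every chip is home exactly when every cycle has completed a whole number of laps, i.e. after lcm(1, 2, 8) = 8 out-shuffles.

8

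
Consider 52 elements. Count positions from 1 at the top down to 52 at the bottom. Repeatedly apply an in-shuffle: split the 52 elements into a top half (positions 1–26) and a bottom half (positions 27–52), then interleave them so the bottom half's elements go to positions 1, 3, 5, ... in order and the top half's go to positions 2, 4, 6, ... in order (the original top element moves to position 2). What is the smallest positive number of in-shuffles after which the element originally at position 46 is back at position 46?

52

Follow position 46 under repeated in-shuffles:
46 → 39 → 25 → 50 → 47 → 41 → 29 → 5 → ... → 46 (length 52)
It first returns after 52 in-shuffles.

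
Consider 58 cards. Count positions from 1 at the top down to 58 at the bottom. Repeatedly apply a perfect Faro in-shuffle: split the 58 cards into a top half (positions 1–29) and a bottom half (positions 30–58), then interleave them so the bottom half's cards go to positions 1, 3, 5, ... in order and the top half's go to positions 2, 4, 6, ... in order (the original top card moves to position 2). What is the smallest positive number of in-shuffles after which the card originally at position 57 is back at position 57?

Follow position 57 under repeated in-shuffles:
57 → 55 → 51 → 43 → 27 → 54 → 49 → 39 → ... → 57 (length 58)
It first returns after 58 in-shuffles.

58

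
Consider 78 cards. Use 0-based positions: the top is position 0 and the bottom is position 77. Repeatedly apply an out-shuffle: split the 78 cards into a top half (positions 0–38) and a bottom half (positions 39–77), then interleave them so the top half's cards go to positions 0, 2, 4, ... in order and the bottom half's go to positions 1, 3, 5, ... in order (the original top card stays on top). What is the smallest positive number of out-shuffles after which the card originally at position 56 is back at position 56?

10

Follow position 56 under repeated out-shuffles:
56 → 35 → 70 → 63 → 49 → 21 → 42 → 7 → 14 → 28 → 56
It first returns after 10 out-shuffles.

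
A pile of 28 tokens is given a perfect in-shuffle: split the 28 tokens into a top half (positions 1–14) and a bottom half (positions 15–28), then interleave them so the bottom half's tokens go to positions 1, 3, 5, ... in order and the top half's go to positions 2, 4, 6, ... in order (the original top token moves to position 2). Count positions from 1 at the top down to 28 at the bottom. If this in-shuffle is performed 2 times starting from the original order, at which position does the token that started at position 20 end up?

Track the token's position through each in-shuffle:
20 → 11 → 22

22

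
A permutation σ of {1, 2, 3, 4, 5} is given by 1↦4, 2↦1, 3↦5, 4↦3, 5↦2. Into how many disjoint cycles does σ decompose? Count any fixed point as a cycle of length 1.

1

Cycle decomposition: (1 4 3 5 2).
1 cycle.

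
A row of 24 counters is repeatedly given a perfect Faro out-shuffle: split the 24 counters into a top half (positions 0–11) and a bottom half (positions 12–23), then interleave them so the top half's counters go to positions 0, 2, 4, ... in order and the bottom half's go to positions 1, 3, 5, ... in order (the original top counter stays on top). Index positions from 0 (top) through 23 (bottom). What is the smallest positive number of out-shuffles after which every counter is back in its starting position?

The out-shuffle permutes the 24 positions with cycle lengths [1, 1, 11, 11].
Every counter is home exactly when every cycle has completed a whole number of laps, i.e. after lcm(1, 11) = 11 out-shuffles.

11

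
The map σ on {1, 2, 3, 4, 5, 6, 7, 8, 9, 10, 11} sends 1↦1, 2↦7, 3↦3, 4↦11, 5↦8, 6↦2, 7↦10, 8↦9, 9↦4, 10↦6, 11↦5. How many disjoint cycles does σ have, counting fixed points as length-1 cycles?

4

Cycle decomposition: (1) (2 7 10 6) (3) (4 11 5 8 9).
4 cycles.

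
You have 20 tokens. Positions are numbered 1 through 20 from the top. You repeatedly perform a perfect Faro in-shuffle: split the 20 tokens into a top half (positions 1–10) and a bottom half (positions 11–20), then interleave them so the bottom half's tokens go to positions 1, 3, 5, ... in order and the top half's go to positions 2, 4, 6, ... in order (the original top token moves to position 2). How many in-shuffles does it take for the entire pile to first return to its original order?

The in-shuffle permutes the 20 positions with cycle lengths [2, 3, 3, 6, 6].
Every token is home exactly when every cycle has completed a whole number of laps, i.e. after lcm(2, 3, 6) = 6 in-shuffles.

6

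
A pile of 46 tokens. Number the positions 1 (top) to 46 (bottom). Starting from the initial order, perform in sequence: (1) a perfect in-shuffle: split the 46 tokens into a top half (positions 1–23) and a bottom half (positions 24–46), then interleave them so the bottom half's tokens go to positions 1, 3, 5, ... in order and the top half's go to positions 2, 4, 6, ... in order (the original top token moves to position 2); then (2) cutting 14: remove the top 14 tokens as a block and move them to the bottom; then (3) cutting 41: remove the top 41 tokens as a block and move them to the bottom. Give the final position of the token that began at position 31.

6

Track the token from position 31 forward through each operation:
  after op 1 (in-shuffle): 31 → 15
  after op 2 (cut 14): 15 → 1
  after op 3 (cut 41): 1 → 6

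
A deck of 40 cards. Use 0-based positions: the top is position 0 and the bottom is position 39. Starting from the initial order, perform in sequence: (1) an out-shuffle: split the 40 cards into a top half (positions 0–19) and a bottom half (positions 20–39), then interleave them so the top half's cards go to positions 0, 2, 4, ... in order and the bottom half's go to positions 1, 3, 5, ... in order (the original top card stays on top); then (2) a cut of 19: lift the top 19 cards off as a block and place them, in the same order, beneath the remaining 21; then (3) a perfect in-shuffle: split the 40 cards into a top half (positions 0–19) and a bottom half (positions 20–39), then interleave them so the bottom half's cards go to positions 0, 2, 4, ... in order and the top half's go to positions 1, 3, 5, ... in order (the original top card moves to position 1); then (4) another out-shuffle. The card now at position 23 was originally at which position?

17

Undo the operations in reverse order, starting from position 23:
  undo op 4 (out-shuffle, from bottom half): 23 ← 31
  undo op 3 (in-shuffle, from top half): 31 ← 15
  undo op 2 (cut 19): 15 ← 34
  undo op 1 (out-shuffle, from top half): 34 ← 17
So the card at position 23 came from original position 17.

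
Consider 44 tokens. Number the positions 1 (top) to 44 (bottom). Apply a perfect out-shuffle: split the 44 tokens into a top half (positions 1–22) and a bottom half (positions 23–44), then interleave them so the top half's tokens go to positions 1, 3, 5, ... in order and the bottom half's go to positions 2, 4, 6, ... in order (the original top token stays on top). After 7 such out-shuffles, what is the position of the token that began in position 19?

26

Track the token's position through each out-shuffle:
19 → 37 → 30 → 16 → 31 → 18 → 35 → 26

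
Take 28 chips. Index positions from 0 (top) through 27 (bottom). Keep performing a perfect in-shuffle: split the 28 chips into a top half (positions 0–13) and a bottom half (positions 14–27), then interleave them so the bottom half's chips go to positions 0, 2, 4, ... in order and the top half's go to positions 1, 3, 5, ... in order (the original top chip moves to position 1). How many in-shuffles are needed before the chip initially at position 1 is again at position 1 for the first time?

Follow position 1 under repeated in-shuffles:
1 → 3 → 7 → 15 → 2 → 5 → 11 → 23 → ... → 1 (length 28)
It first returns after 28 in-shuffles.

28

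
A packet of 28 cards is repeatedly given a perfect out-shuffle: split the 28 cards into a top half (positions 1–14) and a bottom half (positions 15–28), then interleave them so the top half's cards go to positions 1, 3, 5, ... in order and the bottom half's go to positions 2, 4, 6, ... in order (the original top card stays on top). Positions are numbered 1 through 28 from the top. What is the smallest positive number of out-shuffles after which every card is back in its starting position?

18

The out-shuffle permutes the 28 positions with cycle lengths [1, 1, 2, 6, 18].
Every card is home exactly when every cycle has completed a whole number of laps, i.e. after lcm(1, 2, 6, 18) = 18 out-shuffles.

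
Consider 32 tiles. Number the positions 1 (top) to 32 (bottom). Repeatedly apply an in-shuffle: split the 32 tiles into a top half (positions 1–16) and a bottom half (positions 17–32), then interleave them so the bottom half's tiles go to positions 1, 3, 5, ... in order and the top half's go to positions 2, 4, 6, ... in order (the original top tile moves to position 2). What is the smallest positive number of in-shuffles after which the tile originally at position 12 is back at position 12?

10

Follow position 12 under repeated in-shuffles:
12 → 24 → 15 → 30 → 27 → 21 → 9 → 18 → 3 → 6 → 12
It first returns after 10 in-shuffles.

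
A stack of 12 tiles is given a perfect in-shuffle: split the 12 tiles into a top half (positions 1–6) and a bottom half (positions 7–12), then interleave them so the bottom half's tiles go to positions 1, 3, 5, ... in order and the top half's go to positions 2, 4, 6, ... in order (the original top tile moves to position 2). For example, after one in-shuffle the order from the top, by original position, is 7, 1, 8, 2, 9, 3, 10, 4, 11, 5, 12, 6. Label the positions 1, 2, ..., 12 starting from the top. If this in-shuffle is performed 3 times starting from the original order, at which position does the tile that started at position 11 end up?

10

Track the tile's position through each in-shuffle:
11 → 9 → 5 → 10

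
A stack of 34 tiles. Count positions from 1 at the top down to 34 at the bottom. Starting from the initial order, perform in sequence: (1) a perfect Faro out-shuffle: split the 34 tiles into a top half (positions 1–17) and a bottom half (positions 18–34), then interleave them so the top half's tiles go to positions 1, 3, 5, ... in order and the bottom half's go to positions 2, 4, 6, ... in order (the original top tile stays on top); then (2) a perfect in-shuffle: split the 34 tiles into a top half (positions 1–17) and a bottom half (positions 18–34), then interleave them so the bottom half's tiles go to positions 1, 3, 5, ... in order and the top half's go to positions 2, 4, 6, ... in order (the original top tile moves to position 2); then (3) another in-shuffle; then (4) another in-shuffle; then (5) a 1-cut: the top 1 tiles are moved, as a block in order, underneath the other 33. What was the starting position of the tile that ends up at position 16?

Undo the operations in reverse order, starting from position 16:
  undo op 5 (cut 1): 16 ← 17
  undo op 4 (in-shuffle, from bottom half): 17 ← 26
  undo op 3 (in-shuffle, from top half): 26 ← 13
  undo op 2 (in-shuffle, from bottom half): 13 ← 24
  undo op 1 (out-shuffle, from bottom half): 24 ← 29
So the tile at position 16 came from original position 29.

29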